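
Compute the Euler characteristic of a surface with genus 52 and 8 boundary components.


chi = 2 - 2g - b
= 2 - 2*52 - 8
= 2 - 104 - 8 = -110

-110


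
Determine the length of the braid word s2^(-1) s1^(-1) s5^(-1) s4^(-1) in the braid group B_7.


The word length counts the number of generators (including inverses).
Listing each generator: s2^(-1), s1^(-1), s5^(-1), s4^(-1)
There are 4 generators in this braid word.

4


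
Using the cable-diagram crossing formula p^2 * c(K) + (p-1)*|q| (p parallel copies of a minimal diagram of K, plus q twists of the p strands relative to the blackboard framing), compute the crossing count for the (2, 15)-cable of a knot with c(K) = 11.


Step 1: Each of the c(K) crossings of the companion diagram becomes p*p = p^2 crossings among the p parallel strands, and each of the |q| twists s_1 s_2 ... s_(p-1) adds (p-1) crossings.
  Crossings = p^2 * c(K) + (p-1)*|q|
Step 2: = 2^2 * 11 + (2-1)*15
Step 3: = 4*11 + 1*15
Step 4: = 44 + 15 = 59

59


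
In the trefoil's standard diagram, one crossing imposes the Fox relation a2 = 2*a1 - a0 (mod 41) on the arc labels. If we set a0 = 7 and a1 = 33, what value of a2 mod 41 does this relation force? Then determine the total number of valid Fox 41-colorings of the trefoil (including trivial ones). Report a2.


Step 1: Apply the given crossing relation 2*a1 - a0 - a2 = 0 (mod 41).
  a2 = 2*a1 - a0 mod 41
  a2 = 2*33 - 7 mod 41
  a2 = 66 - 7 mod 41
  a2 = 59 mod 41 = 18
Step 2: The trefoil has determinant 3.
  Number of Fox p-colorings (p prime) is p^2 if p = 3, else p.
  Since 41 does not divide 3, only trivial (constant) colorings exist.
  (So the trial a0 = 7, a1 = 33 with a0 != a1 does NOT extend to a valid coloring of the whole trefoil: the other two crossing relations require 3*(a1 - a0) = 0 (mod 41), which fails.)
  Total colorings = 41
Step 3: a2 = 18, total Fox 41-colorings = 41

18


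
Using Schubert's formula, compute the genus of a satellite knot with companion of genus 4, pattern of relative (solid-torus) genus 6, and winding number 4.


Schubert: g(satellite) = g_rel(pattern) + |winding| * g(companion),
where g_rel(pattern) is the genus of the pattern relative to the solid torus.
= 6 + 4 * 4
= 6 + 16 = 22

22


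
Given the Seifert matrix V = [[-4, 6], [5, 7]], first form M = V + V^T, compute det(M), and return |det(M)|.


Step 1: Form V + V^T where V = [[-4, 6], [5, 7]]
  V^T = [[-4, 5], [6, 7]]
  V + V^T = [[-8, 11], [11, 14]]
Step 2: det(V + V^T) = (-8)*14 - 11*11
  = -112 - 121 = -233
Step 3: Knot determinant = |det(V + V^T)| = |-233| = 233

233


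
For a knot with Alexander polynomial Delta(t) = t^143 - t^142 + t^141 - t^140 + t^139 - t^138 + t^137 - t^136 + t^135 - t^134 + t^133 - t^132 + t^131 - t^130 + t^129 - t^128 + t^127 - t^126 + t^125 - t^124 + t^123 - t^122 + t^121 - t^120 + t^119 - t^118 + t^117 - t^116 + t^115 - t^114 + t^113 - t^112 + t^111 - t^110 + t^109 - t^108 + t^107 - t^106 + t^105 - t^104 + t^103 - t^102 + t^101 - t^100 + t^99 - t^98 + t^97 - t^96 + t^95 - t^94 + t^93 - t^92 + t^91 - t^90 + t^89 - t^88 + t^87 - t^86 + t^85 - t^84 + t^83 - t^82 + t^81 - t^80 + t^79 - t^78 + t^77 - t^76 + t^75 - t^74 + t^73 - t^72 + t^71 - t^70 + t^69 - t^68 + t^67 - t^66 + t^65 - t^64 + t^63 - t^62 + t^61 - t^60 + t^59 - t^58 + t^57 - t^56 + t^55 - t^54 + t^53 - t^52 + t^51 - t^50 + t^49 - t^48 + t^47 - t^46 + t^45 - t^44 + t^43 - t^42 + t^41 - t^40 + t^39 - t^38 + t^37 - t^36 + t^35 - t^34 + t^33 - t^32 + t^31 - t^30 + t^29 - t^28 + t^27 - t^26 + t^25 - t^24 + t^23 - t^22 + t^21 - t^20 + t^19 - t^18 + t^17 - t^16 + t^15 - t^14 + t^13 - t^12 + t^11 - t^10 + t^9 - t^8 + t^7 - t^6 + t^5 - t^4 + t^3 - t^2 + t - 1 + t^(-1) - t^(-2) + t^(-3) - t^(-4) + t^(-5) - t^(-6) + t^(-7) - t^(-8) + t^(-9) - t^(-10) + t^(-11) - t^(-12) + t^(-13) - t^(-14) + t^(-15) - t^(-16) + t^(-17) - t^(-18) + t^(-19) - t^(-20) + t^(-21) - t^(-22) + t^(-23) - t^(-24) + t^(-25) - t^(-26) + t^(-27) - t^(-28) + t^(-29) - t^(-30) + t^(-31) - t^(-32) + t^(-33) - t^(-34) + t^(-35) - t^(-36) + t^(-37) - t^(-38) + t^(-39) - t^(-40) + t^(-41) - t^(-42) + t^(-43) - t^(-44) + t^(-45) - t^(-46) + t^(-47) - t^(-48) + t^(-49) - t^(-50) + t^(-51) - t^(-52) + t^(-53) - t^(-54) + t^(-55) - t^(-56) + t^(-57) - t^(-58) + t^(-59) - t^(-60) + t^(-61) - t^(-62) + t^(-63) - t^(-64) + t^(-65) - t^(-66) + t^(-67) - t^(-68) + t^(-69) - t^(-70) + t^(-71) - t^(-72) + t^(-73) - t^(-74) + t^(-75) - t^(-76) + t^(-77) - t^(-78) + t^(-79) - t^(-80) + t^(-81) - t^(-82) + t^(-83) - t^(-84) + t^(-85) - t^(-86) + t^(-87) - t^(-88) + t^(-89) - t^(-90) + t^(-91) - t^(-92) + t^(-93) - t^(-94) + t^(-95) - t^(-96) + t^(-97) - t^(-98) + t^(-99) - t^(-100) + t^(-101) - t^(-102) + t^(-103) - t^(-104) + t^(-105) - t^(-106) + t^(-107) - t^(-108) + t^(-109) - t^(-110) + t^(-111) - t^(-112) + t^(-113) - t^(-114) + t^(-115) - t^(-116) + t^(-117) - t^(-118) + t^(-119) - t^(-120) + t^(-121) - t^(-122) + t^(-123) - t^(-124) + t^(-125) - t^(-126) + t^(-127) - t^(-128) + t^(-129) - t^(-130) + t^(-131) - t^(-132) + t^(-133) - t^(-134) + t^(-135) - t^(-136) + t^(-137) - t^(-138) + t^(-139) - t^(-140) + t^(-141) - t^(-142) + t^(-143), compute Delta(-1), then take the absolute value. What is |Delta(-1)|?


Step 1: The polynomial has 287 terms with alternating signs, exponents from 143 down to -143.
Step 2: Substitute t = -1. The i-th term has coefficient (-1)^i and exponent (m-i),
  so its value is (-1)^i * (-1)^(m-i) = (-1)^m = -1 for every i.
Step 3: All 287 terms equal -1, so Delta(-1) = 287 * (-1) = -287
Step 4: |Delta(-1)| = 287

287


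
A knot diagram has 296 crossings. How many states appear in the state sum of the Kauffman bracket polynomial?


Each crossing contributes 2 choices (A-smoothing or B-smoothing).
Total states = 2^296 = 127314748520905380391777855525586135065716774604121015664758778084648831235208544136462336

127314748520905380391777855525586135065716774604121015664758778084648831235208544136462336


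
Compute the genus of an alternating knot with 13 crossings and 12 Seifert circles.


For alternating knots, g = (c - s + 1)/2.
= (13 - 12 + 1)/2
= 2/2 = 1

1


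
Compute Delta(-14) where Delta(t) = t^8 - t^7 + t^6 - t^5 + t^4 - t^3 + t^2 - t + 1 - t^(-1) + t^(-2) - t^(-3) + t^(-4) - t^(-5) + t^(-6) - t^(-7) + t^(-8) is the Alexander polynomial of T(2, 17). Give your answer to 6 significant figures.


Substituting t = -14 into Delta(t) = t^8 - t^7 + t^6 - t^5 + t^4 - t^3 + t^2 - t + 1 - t^(-1) + t^(-2) - t^(-3) + t^(-4) - t^(-5) + t^(-6) - t^(-7) + t^(-8):
Term values: (1475789056) + (105413504) + (7529536) + (537824) + (38416) + (2744) + (196) + (14) + (1) + (0.0714286) + (0.00510204) + (0.000364431) + (2.60308e-05) + (1.85934e-06) + (1.3281e-07) + (9.48645e-09) + (6.77604e-10)
Sum = 1589311291
Rounded to 6 significant figures: 1.58931e+09

1.58931e+09


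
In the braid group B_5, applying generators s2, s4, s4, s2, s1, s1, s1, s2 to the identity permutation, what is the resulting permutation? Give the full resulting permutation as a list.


Starting with identity [1, 2, 3, 4, 5].
Apply generators in sequence:
  After s2: [1, 3, 2, 4, 5]
  After s4: [1, 3, 2, 5, 4]
  After s4: [1, 3, 2, 4, 5]
  After s2: [1, 2, 3, 4, 5]
  After s1: [2, 1, 3, 4, 5]
  After s1: [1, 2, 3, 4, 5]
  After s1: [2, 1, 3, 4, 5]
  After s2: [2, 3, 1, 4, 5]
Final permutation: [2, 3, 1, 4, 5]

[2, 3, 1, 4, 5]


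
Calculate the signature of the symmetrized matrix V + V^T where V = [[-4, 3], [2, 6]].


Step 1: V + V^T = [[-8, 5], [5, 12]]
Step 2: trace = 4, det = -121
Step 3: Discriminant = 4^2 - 4*(-121) = 500
Step 4: Eigenvalues: 13.1803, -9.18034
Step 5: Signature = (# positive eigenvalues) - (# negative eigenvalues) = 0

0


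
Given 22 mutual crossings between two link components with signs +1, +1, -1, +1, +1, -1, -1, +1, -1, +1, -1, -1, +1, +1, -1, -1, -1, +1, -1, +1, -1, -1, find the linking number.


Step 1: Count positive crossings: 10
Step 2: Count negative crossings: 12
Step 3: Sum of signs = 10 - 12 = -2
Step 4: Linking number = sum/2 = -2/2 = -1

-1


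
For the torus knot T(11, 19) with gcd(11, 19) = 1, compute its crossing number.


For a torus knot T(p, q) with gcd(p,q)=1,
the crossing number is min(p*(q-1), q*(p-1)).
p*(q-1) = 11*18 = 198
q*(p-1) = 19*10 = 190
min(198, 190) = 190

190


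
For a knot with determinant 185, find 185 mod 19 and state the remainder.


Step 1: A knot is p-colorable if and only if p divides its determinant.
Step 2: Compute 185 mod 19.
185 = 9 * 19 + 14
Step 3: 185 mod 19 = 14
Step 4: The knot is 19-colorable: no

14


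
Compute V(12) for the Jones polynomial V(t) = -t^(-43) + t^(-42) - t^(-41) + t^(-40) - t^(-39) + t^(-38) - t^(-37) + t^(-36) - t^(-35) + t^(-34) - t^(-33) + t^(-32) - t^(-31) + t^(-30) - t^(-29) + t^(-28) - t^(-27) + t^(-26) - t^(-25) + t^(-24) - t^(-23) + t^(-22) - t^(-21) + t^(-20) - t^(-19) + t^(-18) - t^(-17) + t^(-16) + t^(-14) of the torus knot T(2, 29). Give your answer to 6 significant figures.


Substituting t = 12 into V(t) = -t^(-43) + t^(-42) - t^(-41) + t^(-40) - t^(-39) + t^(-38) - t^(-37) + t^(-36) - t^(-35) + t^(-34) - t^(-33) + t^(-32) - t^(-31) + t^(-30) - t^(-29) + t^(-28) - t^(-27) + t^(-26) - t^(-25) + t^(-24) - t^(-23) + t^(-22) - t^(-21) + t^(-20) - t^(-19) + t^(-18) - t^(-17) + t^(-16) + t^(-14):
  (-)t^(-43) = -3.93737e-47
  (+)t^(-42) = 4.72485e-46
  (-)t^(-41) = -5.66982e-45
  (+)t^(-40) = 6.80378e-44
  (-)t^(-39) = -8.16453e-43
  (+)t^(-38) = 9.79744e-42
  (-)t^(-37) = -1.17569e-40
  (+)t^(-36) = 1.41083e-39
  (-)t^(-35) = -1.693e-38
  (+)t^(-34) = 2.0316e-37
  (-)t^(-33) = -2.43792e-36
  (+)t^(-32) = 2.9255e-35
  (-)t^(-31) = -3.5106e-34
  (+)t^(-30) = 4.21272e-33
  (-)t^(-29) = -5.05526e-32
  (+)t^(-28) = 6.06632e-31
  (-)t^(-27) = -7.27958e-30
  (+)t^(-26) = 8.7355e-29
  (-)t^(-25) = -1.04826e-27
  (+)t^(-24) = 1.25791e-26
  (-)t^(-23) = -1.50949e-25
  (+)t^(-22) = 1.81139e-24
  (-)t^(-21) = -2.17367e-23
  (+)t^(-20) = 2.60841e-22
  (-)t^(-19) = -3.13009e-21
  (+)t^(-18) = 3.7561e-20
  (-)t^(-17) = -4.50732e-19
  (+)t^(-16) = 5.40879e-18
  (+)t^(-14) = 7.78866e-16
Sum = (-3.93737e-47) + (4.72485e-46) + (-5.66982e-45) + (6.80378e-44) + (-8.16453e-43) + (9.79744e-42) + (-1.17569e-40) + (1.41083e-39) + (-1.693e-38) + (2.0316e-37) + (-2.43792e-36) + (2.9255e-35) + (-3.5106e-34) + (4.21272e-33) + (-5.05526e-32) + (6.06632e-31) + (-7.27958e-30) + (8.7355e-29) + (-1.04826e-27) + (1.25791e-26) + (-1.50949e-25) + (1.81139e-24) + (-2.17367e-23) + (2.60841e-22) + (-3.13009e-21) + (3.7561e-20) + (-4.50732e-19) + (5.40879e-18) + (7.78866e-16)
= 7.838583868e-16
Rounded to 6 significant figures: 7.83858e-16

7.83858e-16


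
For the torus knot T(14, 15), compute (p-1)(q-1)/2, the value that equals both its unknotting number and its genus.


For a torus knot T(p,q), both the unknotting number and genus equal (p-1)(q-1)/2.
= (14-1)(15-1)/2
= 13*14/2
= 182/2 = 91

91


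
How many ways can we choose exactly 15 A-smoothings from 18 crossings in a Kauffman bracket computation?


We choose which 15 of 18 crossings get A-smoothings.
C(18, 15) = 18! / (15! * 3!)
= 816

816


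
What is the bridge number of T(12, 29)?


The bridge number of T(p,q) is min(p,q).
min(12, 29) = 12

12


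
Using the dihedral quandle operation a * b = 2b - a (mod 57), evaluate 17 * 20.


17 * 20 = 2*20 - 17 mod 57
= 40 - 17 mod 57
= 23 mod 57 = 23

23


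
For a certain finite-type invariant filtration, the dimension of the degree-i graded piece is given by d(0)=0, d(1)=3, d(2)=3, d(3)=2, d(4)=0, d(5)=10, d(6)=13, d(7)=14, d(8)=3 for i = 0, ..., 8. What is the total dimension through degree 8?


Total dimension = d(0) + d(1) + ... + d(8)
= 0 + 3 + 3 + 2 + 0 + 10 + 13 + 14 + 3
= 48

48


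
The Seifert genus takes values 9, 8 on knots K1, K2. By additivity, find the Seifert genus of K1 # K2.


The Seifert genus is additive under connected sum.
Seifert genus(K1 # K2) = (9) + (8)
= 17

17


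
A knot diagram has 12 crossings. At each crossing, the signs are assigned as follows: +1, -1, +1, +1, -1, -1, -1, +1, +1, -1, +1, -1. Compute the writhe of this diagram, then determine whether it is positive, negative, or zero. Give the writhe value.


Step 1: Count positive crossings (+1).
Positive crossings: 6
Step 2: Count negative crossings (-1).
Negative crossings: 6
Step 3: Writhe = (positive) - (negative)
w = 6 - 6 = 0
Step 4: |w| = 0, and w is zero

0


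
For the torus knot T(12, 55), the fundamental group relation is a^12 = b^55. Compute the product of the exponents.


The relation is a^12 = b^55.
Product of exponents = 12 * 55
= 660

660


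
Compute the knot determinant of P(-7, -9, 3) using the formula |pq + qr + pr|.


Step 1: Compute pq + qr + pr.
pq = (-7)*(-9) = 63
qr = (-9)*3 = -27
pr = (-7)*3 = -21
pq + qr + pr = 63 + (-27) + (-21) = 15
Step 2: Take absolute value.
det(P(-7,-9,3)) = |15| = 15

15


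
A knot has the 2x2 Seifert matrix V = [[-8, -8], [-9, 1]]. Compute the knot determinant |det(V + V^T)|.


Step 1: Form V + V^T where V = [[-8, -8], [-9, 1]]
  V^T = [[-8, -9], [-8, 1]]
  V + V^T = [[-16, -17], [-17, 2]]
Step 2: det(V + V^T) = (-16)*2 - (-17)*(-17)
  = -32 - 289 = -321
Step 3: Knot determinant = |det(V + V^T)| = |-321| = 321

321


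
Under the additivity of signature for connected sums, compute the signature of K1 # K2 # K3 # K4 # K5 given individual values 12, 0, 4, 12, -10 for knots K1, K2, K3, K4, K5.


The signature is additive under connected sum.
signature(K1 # K2 # K3 # K4 # K5) = (12) + (0) + (4) + (12) + (-10)
= 18

18


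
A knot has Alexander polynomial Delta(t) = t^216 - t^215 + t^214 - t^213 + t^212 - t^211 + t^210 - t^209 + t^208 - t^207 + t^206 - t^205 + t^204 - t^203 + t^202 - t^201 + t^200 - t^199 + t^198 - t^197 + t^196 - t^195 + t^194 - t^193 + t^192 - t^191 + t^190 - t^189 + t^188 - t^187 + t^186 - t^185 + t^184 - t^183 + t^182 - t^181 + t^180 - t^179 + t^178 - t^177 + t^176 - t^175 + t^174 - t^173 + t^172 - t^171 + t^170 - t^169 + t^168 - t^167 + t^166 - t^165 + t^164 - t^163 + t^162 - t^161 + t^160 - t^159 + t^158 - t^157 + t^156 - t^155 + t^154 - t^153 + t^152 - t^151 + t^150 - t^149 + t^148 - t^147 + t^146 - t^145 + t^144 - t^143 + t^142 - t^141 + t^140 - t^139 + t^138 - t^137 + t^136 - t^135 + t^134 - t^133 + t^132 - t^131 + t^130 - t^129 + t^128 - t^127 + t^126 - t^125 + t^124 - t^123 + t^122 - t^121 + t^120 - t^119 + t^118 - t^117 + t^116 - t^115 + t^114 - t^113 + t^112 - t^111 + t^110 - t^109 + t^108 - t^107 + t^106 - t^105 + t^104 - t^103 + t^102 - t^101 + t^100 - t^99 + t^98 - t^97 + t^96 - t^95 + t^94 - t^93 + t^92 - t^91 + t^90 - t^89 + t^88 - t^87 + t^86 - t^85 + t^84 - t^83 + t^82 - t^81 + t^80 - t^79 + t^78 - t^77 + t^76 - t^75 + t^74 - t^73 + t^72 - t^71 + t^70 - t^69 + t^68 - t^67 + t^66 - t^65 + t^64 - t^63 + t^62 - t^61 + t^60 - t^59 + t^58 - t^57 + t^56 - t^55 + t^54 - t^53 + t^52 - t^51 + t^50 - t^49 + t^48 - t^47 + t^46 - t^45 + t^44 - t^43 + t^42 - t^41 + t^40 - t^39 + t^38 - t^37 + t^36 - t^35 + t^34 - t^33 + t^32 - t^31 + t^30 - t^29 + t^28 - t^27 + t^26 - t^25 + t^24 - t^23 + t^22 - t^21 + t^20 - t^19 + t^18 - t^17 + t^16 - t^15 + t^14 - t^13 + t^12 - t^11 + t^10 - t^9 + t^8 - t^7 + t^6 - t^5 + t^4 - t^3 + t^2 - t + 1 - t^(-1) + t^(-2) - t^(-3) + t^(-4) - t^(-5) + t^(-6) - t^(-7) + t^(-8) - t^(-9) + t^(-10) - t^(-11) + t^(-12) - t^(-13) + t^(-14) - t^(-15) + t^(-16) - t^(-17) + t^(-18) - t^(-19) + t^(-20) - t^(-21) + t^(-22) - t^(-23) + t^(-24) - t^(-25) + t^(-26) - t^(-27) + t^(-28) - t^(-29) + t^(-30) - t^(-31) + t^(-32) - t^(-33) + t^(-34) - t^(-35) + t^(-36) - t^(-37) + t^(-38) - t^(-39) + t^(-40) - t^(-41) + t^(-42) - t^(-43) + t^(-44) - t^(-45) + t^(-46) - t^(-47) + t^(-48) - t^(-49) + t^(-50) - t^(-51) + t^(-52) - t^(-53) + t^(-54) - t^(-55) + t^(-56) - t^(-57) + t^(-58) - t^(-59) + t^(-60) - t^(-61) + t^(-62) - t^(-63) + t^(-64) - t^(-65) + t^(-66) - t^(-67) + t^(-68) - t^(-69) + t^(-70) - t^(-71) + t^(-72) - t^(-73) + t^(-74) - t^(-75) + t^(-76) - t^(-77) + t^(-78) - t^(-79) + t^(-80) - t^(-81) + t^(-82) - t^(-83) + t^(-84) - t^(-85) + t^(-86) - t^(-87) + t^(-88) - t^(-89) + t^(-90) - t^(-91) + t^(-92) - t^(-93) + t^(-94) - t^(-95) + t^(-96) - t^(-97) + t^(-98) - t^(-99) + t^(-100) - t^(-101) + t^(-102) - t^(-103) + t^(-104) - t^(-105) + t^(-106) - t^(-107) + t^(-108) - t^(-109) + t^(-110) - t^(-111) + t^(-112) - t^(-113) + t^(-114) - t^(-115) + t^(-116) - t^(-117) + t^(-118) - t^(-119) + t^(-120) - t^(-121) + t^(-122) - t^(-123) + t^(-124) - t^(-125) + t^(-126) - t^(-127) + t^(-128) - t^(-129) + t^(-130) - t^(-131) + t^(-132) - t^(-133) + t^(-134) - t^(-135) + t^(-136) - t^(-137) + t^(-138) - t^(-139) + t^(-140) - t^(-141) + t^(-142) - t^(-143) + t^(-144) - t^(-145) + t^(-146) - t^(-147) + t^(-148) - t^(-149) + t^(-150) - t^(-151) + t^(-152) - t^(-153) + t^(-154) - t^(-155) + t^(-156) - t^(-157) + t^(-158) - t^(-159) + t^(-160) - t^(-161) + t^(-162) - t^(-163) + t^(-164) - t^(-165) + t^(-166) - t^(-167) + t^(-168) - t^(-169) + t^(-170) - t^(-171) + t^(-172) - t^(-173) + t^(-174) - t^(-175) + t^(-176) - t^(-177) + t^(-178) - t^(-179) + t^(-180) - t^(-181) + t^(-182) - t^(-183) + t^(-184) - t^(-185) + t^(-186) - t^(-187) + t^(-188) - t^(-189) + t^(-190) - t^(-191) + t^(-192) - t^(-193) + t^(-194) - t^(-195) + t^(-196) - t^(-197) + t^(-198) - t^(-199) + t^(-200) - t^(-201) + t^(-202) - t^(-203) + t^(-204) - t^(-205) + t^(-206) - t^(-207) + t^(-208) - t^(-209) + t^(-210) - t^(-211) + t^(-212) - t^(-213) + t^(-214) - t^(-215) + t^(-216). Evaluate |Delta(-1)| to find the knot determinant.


Step 1: The polynomial has 433 terms with alternating signs, exponents from 216 down to -216.
Step 2: Substitute t = -1. The i-th term has coefficient (-1)^i and exponent (m-i),
  so its value is (-1)^i * (-1)^(m-i) = (-1)^m = 1 for every i.
Step 3: All 433 terms equal 1, so Delta(-1) = 433 * (1) = 433
Step 4: |Delta(-1)| = 433

433


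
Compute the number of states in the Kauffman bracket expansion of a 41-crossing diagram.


Each crossing contributes 2 choices (A-smoothing or B-smoothing).
Total states = 2^41 = 2199023255552

2199023255552


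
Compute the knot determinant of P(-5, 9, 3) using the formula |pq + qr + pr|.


Step 1: Compute pq + qr + pr.
pq = (-5)*9 = -45
qr = 9*3 = 27
pr = (-5)*3 = -15
pq + qr + pr = -45 + 27 + (-15) = -33
Step 2: Take absolute value.
det(P(-5,9,3)) = |-33| = 33

33


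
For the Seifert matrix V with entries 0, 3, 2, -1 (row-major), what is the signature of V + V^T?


Step 1: V + V^T = [[0, 5], [5, -2]]
Step 2: trace = -2, det = -25
Step 3: Discriminant = (-2)^2 - 4*(-25) = 104
Step 4: Eigenvalues: 4.09902, -6.09902
Step 5: Signature = (# positive eigenvalues) - (# negative eigenvalues) = 0

0


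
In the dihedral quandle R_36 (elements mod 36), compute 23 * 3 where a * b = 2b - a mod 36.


23 * 3 = 2*3 - 23 mod 36
= 6 - 23 mod 36
= -17 mod 36 = 19

19


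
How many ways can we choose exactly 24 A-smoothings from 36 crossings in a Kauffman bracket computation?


We choose which 24 of 36 crossings get A-smoothings.
C(36, 24) = 36! / (24! * 12!)
= 1251677700

1251677700


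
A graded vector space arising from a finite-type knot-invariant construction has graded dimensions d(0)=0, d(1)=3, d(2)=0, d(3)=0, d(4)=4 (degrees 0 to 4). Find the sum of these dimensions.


Total dimension = d(0) + d(1) + ... + d(4)
= 0 + 3 + 0 + 0 + 4
= 7

7


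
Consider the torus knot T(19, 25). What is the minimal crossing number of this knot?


For a torus knot T(p, q) with gcd(p,q)=1,
the crossing number is min(p*(q-1), q*(p-1)).
p*(q-1) = 19*24 = 456
q*(p-1) = 25*18 = 450
min(456, 450) = 450

450


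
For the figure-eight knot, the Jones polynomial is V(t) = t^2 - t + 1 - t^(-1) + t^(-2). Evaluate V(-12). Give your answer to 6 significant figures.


Substituting t = -12 into V(t) = t^2 - t + 1 - t^(-1) + t^(-2):
  (+)t^(2) = 144
  (-)t^(1) = 12
  (+)t^(0) = 1
  (-)t^(-1) = 0.0833333
  (+)t^(-2) = 0.00694444
Sum = (144) + (12) + (1) + (0.0833333) + (0.00694444)
= 157.0902778
Rounded to 6 significant figures: 157.09

157.09


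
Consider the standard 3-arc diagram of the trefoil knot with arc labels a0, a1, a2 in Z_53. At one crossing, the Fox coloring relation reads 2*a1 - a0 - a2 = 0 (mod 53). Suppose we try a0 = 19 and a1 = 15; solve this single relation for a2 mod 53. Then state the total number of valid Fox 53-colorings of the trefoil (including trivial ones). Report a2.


Step 1: Apply the given crossing relation 2*a1 - a0 - a2 = 0 (mod 53).
  a2 = 2*a1 - a0 mod 53
  a2 = 2*15 - 19 mod 53
  a2 = 30 - 19 mod 53
  a2 = 11 mod 53 = 11
Step 2: The trefoil has determinant 3.
  Number of Fox p-colorings (p prime) is p^2 if p = 3, else p.
  Since 53 does not divide 3, only trivial (constant) colorings exist.
  (So the trial a0 = 19, a1 = 15 with a0 != a1 does NOT extend to a valid coloring of the whole trefoil: the other two crossing relations require 3*(a1 - a0) = 0 (mod 53), which fails.)
  Total colorings = 53
Step 3: a2 = 11, total Fox 53-colorings = 53

11


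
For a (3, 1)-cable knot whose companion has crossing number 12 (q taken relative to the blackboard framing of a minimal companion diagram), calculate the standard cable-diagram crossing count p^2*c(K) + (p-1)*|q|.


Step 1: Each of the c(K) crossings of the companion diagram becomes p*p = p^2 crossings among the p parallel strands, and each of the |q| twists s_1 s_2 ... s_(p-1) adds (p-1) crossings.
  Crossings = p^2 * c(K) + (p-1)*|q|
Step 2: = 3^2 * 12 + (3-1)*1
Step 3: = 9*12 + 2*1
Step 4: = 108 + 2 = 110

110


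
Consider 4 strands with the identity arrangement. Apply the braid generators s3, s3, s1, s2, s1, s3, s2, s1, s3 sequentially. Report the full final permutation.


Starting with identity [1, 2, 3, 4].
Apply generators in sequence:
  After s3: [1, 2, 4, 3]
  After s3: [1, 2, 3, 4]
  After s1: [2, 1, 3, 4]
  After s2: [2, 3, 1, 4]
  After s1: [3, 2, 1, 4]
  After s3: [3, 2, 4, 1]
  After s2: [3, 4, 2, 1]
  After s1: [4, 3, 2, 1]
  After s3: [4, 3, 1, 2]
Final permutation: [4, 3, 1, 2]

[4, 3, 1, 2]


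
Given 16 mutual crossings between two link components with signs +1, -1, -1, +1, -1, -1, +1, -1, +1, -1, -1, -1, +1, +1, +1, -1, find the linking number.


Step 1: Count positive crossings: 7
Step 2: Count negative crossings: 9
Step 3: Sum of signs = 7 - 9 = -2
Step 4: Linking number = sum/2 = -2/2 = -1

-1


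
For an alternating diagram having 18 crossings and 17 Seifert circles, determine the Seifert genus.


For alternating knots, g = (c - s + 1)/2.
= (18 - 17 + 1)/2
= 2/2 = 1

1


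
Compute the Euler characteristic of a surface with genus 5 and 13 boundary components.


chi = 2 - 2g - b
= 2 - 2*5 - 13
= 2 - 10 - 13 = -21

-21


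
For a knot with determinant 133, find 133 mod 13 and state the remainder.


Step 1: A knot is p-colorable if and only if p divides its determinant.
Step 2: Compute 133 mod 13.
133 = 10 * 13 + 3
Step 3: 133 mod 13 = 3
Step 4: The knot is 13-colorable: no

3


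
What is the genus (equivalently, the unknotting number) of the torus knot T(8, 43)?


For a torus knot T(p,q), both the unknotting number and genus equal (p-1)(q-1)/2.
= (8-1)(43-1)/2
= 7*42/2
= 294/2 = 147

147


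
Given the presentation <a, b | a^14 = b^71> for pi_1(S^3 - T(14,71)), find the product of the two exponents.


The relation is a^14 = b^71.
Product of exponents = 14 * 71
= 994

994


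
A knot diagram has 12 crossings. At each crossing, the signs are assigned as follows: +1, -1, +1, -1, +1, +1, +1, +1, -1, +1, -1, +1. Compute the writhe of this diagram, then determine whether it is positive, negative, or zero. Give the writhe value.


Step 1: Count positive crossings (+1).
Positive crossings: 8
Step 2: Count negative crossings (-1).
Negative crossings: 4
Step 3: Writhe = (positive) - (negative)
w = 8 - 4 = 4
Step 4: |w| = 4, and w is positive

4


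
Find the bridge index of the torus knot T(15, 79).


The bridge number of T(p,q) is min(p,q).
min(15, 79) = 15

15


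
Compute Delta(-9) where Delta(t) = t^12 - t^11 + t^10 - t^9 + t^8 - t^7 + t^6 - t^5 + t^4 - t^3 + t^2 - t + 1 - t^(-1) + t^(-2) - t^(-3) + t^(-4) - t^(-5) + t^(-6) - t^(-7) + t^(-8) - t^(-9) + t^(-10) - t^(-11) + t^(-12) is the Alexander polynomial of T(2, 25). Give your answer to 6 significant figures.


Substituting t = -9 into Delta(t) = t^12 - t^11 + t^10 - t^9 + t^8 - t^7 + t^6 - t^5 + t^4 - t^3 + t^2 - t + 1 - t^(-1) + t^(-2) - t^(-3) + t^(-4) - t^(-5) + t^(-6) - t^(-7) + t^(-8) - t^(-9) + t^(-10) - t^(-11) + t^(-12):
Term values: (282429536481) + (31381059609) + (3486784401) + (387420489) + (43046721) + (4782969) + (531441) + (59049) + (6561) + (729) + (81) + (9) + (1) + (0.111111) + (0.0123457) + (0.00137174) + (0.000152416) + (1.69351e-05) + (1.88168e-06) + (2.09075e-07) + (2.32306e-08) + (2.58117e-09) + (2.86797e-10) + (3.18664e-11) + (3.54071e-12)
Sum = 3.177332285e+11
Rounded to 6 significant figures: 3.17733e+11

3.17733e+11


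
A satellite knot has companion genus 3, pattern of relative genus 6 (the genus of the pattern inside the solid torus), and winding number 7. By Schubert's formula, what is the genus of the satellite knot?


Schubert: g(satellite) = g_rel(pattern) + |winding| * g(companion),
where g_rel(pattern) is the genus of the pattern relative to the solid torus.
= 6 + 7 * 3
= 6 + 21 = 27

27


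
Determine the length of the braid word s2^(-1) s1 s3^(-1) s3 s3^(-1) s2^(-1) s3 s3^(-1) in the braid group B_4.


The word length counts the number of generators (including inverses).
Listing each generator: s2^(-1), s1, s3^(-1), s3, s3^(-1), s2^(-1), s3, s3^(-1)
There are 8 generators in this braid word.

8


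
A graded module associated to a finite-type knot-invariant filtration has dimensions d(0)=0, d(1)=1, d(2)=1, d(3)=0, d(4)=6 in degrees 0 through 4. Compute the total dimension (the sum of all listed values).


Total dimension = d(0) + d(1) + ... + d(4)
= 0 + 1 + 1 + 0 + 6
= 8

8


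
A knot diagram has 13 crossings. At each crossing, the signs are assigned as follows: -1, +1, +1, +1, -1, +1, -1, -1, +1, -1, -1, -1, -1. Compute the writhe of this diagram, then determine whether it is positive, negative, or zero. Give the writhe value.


Step 1: Count positive crossings (+1).
Positive crossings: 5
Step 2: Count negative crossings (-1).
Negative crossings: 8
Step 3: Writhe = (positive) - (negative)
w = 5 - 8 = -3
Step 4: |w| = 3, and w is negative

-3


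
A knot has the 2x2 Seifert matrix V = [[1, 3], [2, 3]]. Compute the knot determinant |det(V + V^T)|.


Step 1: Form V + V^T where V = [[1, 3], [2, 3]]
  V^T = [[1, 2], [3, 3]]
  V + V^T = [[2, 5], [5, 6]]
Step 2: det(V + V^T) = 2*6 - 5*5
  = 12 - 25 = -13
Step 3: Knot determinant = |det(V + V^T)| = |-13| = 13

13


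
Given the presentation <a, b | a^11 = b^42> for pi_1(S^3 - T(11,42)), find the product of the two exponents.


The relation is a^11 = b^42.
Product of exponents = 11 * 42
= 462

462


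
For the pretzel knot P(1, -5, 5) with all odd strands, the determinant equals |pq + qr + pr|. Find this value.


Step 1: Compute pq + qr + pr.
pq = 1*(-5) = -5
qr = (-5)*5 = -25
pr = 1*5 = 5
pq + qr + pr = -5 + (-25) + 5 = -25
Step 2: Take absolute value.
det(P(1,-5,5)) = |-25| = 25

25


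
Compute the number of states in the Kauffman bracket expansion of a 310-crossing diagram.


Each crossing contributes 2 choices (A-smoothing or B-smoothing).
Total states = 2^310 = 2085924839766513752338888384931203236916703635113918720651407820138886450957656787131798913024

2085924839766513752338888384931203236916703635113918720651407820138886450957656787131798913024


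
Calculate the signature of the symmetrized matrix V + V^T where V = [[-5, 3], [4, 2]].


Step 1: V + V^T = [[-10, 7], [7, 4]]
Step 2: trace = -6, det = -89
Step 3: Discriminant = (-6)^2 - 4*(-89) = 392
Step 4: Eigenvalues: 6.89949, -12.8995
Step 5: Signature = (# positive eigenvalues) - (# negative eigenvalues) = 0

0


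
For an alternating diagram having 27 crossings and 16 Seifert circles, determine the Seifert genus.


For alternating knots, g = (c - s + 1)/2.
= (27 - 16 + 1)/2
= 12/2 = 6

6


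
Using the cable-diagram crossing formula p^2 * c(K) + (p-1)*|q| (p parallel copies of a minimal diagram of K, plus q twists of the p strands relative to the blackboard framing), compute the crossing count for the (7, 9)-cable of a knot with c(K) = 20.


Step 1: Each of the c(K) crossings of the companion diagram becomes p*p = p^2 crossings among the p parallel strands, and each of the |q| twists s_1 s_2 ... s_(p-1) adds (p-1) crossings.
  Crossings = p^2 * c(K) + (p-1)*|q|
Step 2: = 7^2 * 20 + (7-1)*9
Step 3: = 49*20 + 6*9
Step 4: = 980 + 54 = 1034

1034


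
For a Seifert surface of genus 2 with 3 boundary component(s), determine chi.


chi = 2 - 2g - b
= 2 - 2*2 - 3
= 2 - 4 - 3 = -5

-5


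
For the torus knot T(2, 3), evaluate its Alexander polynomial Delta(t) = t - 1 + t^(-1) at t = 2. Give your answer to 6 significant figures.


Substituting t = 2 into Delta(t) = t - 1 + t^(-1):
Term values: (2) + (-1) + (0.5)
Sum = 1.5
Rounded to 6 significant figures: 1.5

1.5


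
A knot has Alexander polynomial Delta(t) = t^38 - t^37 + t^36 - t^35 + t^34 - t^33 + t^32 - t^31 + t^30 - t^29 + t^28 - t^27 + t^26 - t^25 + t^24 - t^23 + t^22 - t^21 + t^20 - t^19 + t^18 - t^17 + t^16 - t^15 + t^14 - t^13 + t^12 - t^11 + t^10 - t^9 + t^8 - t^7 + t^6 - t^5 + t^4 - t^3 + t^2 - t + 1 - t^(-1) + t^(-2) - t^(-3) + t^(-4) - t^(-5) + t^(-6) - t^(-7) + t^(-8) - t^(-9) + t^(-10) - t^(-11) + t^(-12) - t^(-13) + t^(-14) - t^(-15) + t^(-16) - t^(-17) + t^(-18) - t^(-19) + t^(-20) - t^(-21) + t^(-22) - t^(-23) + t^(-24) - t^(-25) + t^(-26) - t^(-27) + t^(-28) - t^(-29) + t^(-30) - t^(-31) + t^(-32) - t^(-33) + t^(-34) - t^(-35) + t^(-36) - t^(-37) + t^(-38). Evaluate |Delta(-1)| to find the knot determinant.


Step 1: The polynomial has 77 terms with alternating signs, exponents from 38 down to -38.
Step 2: Substitute t = -1. The i-th term has coefficient (-1)^i and exponent (m-i),
  so its value is (-1)^i * (-1)^(m-i) = (-1)^m = 1 for every i.
Step 3: All 77 terms equal 1, so Delta(-1) = 77 * (1) = 77
Step 4: |Delta(-1)| = 77

77


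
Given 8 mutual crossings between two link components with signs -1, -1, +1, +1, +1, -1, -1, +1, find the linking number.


Step 1: Count positive crossings: 4
Step 2: Count negative crossings: 4
Step 3: Sum of signs = 4 - 4 = 0
Step 4: Linking number = sum/2 = 0/2 = 0

0


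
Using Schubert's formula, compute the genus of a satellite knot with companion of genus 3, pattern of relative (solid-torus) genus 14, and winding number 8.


Schubert: g(satellite) = g_rel(pattern) + |winding| * g(companion),
where g_rel(pattern) is the genus of the pattern relative to the solid torus.
= 14 + 8 * 3
= 14 + 24 = 38

38


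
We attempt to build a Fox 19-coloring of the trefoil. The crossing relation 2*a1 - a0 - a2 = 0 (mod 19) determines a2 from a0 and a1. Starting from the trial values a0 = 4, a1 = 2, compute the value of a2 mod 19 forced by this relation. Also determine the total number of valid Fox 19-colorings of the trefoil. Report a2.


Step 1: Apply the given crossing relation 2*a1 - a0 - a2 = 0 (mod 19).
  a2 = 2*a1 - a0 mod 19
  a2 = 2*2 - 4 mod 19
  a2 = 4 - 4 mod 19
  a2 = 0 mod 19 = 0
Step 2: The trefoil has determinant 3.
  Number of Fox p-colorings (p prime) is p^2 if p = 3, else p.
  Since 19 does not divide 3, only trivial (constant) colorings exist.
  (So the trial a0 = 4, a1 = 2 with a0 != a1 does NOT extend to a valid coloring of the whole trefoil: the other two crossing relations require 3*(a1 - a0) = 0 (mod 19), which fails.)
  Total colorings = 19
Step 3: a2 = 0, total Fox 19-colorings = 19

0


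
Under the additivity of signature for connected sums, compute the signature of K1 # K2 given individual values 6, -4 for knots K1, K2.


The signature is additive under connected sum.
signature(K1 # K2) = (6) + (-4)
= 2

2


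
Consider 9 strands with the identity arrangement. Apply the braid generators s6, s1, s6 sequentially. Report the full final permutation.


Starting with identity [1, 2, 3, 4, 5, 6, 7, 8, 9].
Apply generators in sequence:
  After s6: [1, 2, 3, 4, 5, 7, 6, 8, 9]
  After s1: [2, 1, 3, 4, 5, 7, 6, 8, 9]
  After s6: [2, 1, 3, 4, 5, 6, 7, 8, 9]
Final permutation: [2, 1, 3, 4, 5, 6, 7, 8, 9]

[2, 1, 3, 4, 5, 6, 7, 8, 9]


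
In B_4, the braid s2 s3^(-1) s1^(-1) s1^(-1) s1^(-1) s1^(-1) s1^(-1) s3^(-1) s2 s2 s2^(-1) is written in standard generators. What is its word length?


The word length counts the number of generators (including inverses).
Listing each generator: s2, s3^(-1), s1^(-1), s1^(-1), s1^(-1), s1^(-1), s1^(-1), s3^(-1), s2, s2, s2^(-1)
There are 11 generators in this braid word.

11


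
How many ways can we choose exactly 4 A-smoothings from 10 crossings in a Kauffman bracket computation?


We choose which 4 of 10 crossings get A-smoothings.
C(10, 4) = 10! / (4! * 6!)
= 210

210


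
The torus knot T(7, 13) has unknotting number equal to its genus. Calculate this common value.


For a torus knot T(p,q), both the unknotting number and genus equal (p-1)(q-1)/2.
= (7-1)(13-1)/2
= 6*12/2
= 72/2 = 36

36


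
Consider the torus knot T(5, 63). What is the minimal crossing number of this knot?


For a torus knot T(p, q) with gcd(p,q)=1,
the crossing number is min(p*(q-1), q*(p-1)).
p*(q-1) = 5*62 = 310
q*(p-1) = 63*4 = 252
min(310, 252) = 252

252


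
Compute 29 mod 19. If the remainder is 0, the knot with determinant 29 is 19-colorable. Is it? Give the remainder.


Step 1: A knot is p-colorable if and only if p divides its determinant.
Step 2: Compute 29 mod 19.
29 = 1 * 19 + 10
Step 3: 29 mod 19 = 10
Step 4: The knot is 19-colorable: no

10


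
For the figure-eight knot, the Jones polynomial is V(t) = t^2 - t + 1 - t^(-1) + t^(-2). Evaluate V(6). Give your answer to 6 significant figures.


Substituting t = 6 into V(t) = t^2 - t + 1 - t^(-1) + t^(-2):
  (+)t^(2) = 36
  (-)t^(1) = -6
  (+)t^(0) = 1
  (-)t^(-1) = -0.166667
  (+)t^(-2) = 0.0277778
Sum = (36) + (-6) + (1) + (-0.166667) + (0.0277778)
= 30.86111111
Rounded to 6 significant figures: 30.8611

30.8611


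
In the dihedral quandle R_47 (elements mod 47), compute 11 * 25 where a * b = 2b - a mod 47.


11 * 25 = 2*25 - 11 mod 47
= 50 - 11 mod 47
= 39 mod 47 = 39

39


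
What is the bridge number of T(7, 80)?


The bridge number of T(p,q) is min(p,q).
min(7, 80) = 7

7


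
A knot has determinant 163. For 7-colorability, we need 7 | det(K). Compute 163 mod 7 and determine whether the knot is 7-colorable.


Step 1: A knot is p-colorable if and only if p divides its determinant.
Step 2: Compute 163 mod 7.
163 = 23 * 7 + 2
Step 3: 163 mod 7 = 2
Step 4: The knot is 7-colorable: no

2


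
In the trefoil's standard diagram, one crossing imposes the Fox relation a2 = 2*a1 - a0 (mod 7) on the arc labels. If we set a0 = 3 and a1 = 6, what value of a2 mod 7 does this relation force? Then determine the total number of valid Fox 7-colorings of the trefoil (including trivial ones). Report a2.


Step 1: Apply the given crossing relation 2*a1 - a0 - a2 = 0 (mod 7).
  a2 = 2*a1 - a0 mod 7
  a2 = 2*6 - 3 mod 7
  a2 = 12 - 3 mod 7
  a2 = 9 mod 7 = 2
Step 2: The trefoil has determinant 3.
  Number of Fox p-colorings (p prime) is p^2 if p = 3, else p.
  Since 7 does not divide 3, only trivial (constant) colorings exist.
  (So the trial a0 = 3, a1 = 6 with a0 != a1 does NOT extend to a valid coloring of the whole trefoil: the other two crossing relations require 3*(a1 - a0) = 0 (mod 7), which fails.)
  Total colorings = 7
Step 3: a2 = 2, total Fox 7-colorings = 7

2


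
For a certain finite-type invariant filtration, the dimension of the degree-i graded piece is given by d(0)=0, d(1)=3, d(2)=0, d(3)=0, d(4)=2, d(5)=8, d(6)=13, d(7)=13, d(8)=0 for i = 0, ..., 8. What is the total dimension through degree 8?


Total dimension = d(0) + d(1) + ... + d(8)
= 0 + 3 + 0 + 0 + 2 + 8 + 13 + 13 + 0
= 39

39


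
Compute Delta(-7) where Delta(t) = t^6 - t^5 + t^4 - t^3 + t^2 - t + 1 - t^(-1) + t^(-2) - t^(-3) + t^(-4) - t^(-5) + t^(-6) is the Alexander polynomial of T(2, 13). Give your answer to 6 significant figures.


Substituting t = -7 into Delta(t) = t^6 - t^5 + t^4 - t^3 + t^2 - t + 1 - t^(-1) + t^(-2) - t^(-3) + t^(-4) - t^(-5) + t^(-6):
Term values: (117649) + (16807) + (2401) + (343) + (49) + (7) + (1) + (0.142857) + (0.0204082) + (0.00291545) + (0.000416493) + (5.9499e-05) + (8.49986e-06)
Sum = 137257.1667
Rounded to 6 significant figures: 137257

137257


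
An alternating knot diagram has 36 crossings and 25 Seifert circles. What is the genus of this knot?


For alternating knots, g = (c - s + 1)/2.
= (36 - 25 + 1)/2
= 12/2 = 6

6


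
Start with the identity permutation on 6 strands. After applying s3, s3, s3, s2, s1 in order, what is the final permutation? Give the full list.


Starting with identity [1, 2, 3, 4, 5, 6].
Apply generators in sequence:
  After s3: [1, 2, 4, 3, 5, 6]
  After s3: [1, 2, 3, 4, 5, 6]
  After s3: [1, 2, 4, 3, 5, 6]
  After s2: [1, 4, 2, 3, 5, 6]
  After s1: [4, 1, 2, 3, 5, 6]
Final permutation: [4, 1, 2, 3, 5, 6]

[4, 1, 2, 3, 5, 6]


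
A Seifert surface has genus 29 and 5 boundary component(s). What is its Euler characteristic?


chi = 2 - 2g - b
= 2 - 2*29 - 5
= 2 - 58 - 5 = -61

-61


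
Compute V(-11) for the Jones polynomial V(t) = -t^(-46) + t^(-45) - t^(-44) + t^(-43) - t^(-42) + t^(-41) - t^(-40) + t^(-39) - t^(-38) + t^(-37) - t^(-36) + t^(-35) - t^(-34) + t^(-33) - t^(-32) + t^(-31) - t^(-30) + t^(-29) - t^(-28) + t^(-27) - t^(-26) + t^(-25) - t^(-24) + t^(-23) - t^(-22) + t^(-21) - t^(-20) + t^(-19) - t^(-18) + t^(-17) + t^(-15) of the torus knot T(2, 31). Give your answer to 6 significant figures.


Substituting t = -11 into V(t) = -t^(-46) + t^(-45) - t^(-44) + t^(-43) - t^(-42) + t^(-41) - t^(-40) + t^(-39) - t^(-38) + t^(-37) - t^(-36) + t^(-35) - t^(-34) + t^(-33) - t^(-32) + t^(-31) - t^(-30) + t^(-29) - t^(-28) + t^(-27) - t^(-26) + t^(-25) - t^(-24) + t^(-23) - t^(-22) + t^(-21) - t^(-20) + t^(-19) - t^(-18) + t^(-17) + t^(-15):
  (-)t^(-46) = -1.2472e-48
  (+)t^(-45) = -1.37192e-47
  (-)t^(-44) = -1.50911e-46
  (+)t^(-43) = -1.66002e-45
  (-)t^(-42) = -1.82603e-44
  (+)t^(-41) = -2.00863e-43
  (-)t^(-40) = -2.20949e-42
  (+)t^(-39) = -2.43044e-41
  (-)t^(-38) = -2.67349e-40
  (+)t^(-37) = -2.94083e-39
  (-)t^(-36) = -3.23492e-38
  (+)t^(-35) = -3.55841e-37
  (-)t^(-34) = -3.91425e-36
  (+)t^(-33) = -4.30568e-35
  (-)t^(-32) = -4.73624e-34
  (+)t^(-31) = -5.20987e-33
  (-)t^(-30) = -5.73086e-32
  (+)t^(-29) = -6.30394e-31
  (-)t^(-28) = -6.93433e-30
  (+)t^(-27) = -7.62777e-29
  (-)t^(-26) = -8.39055e-28
  (+)t^(-25) = -9.2296e-27
  (-)t^(-24) = -1.01526e-25
  (+)t^(-23) = -1.11678e-24
  (-)t^(-22) = -1.22846e-23
  (+)t^(-21) = -1.35131e-22
  (-)t^(-20) = -1.48644e-21
  (+)t^(-19) = -1.63508e-20
  (-)t^(-18) = -1.79859e-19
  (+)t^(-17) = -1.97845e-18
  (+)t^(-15) = -2.39392e-16
Sum = (-1.2472e-48) + (-1.37192e-47) + (-1.50911e-46) + (-1.66002e-45) + (-1.82603e-44) + (-2.00863e-43) + (-2.20949e-42) + (-2.43044e-41) + (-2.67349e-40) + (-2.94083e-39) + (-3.23492e-38) + (-3.55841e-37) + (-3.91425e-36) + (-4.30568e-35) + (-4.73624e-34) + (-5.20987e-33) + (-5.73086e-32) + (-6.30394e-31) + (-6.93433e-30) + (-7.62777e-29) + (-8.39055e-28) + (-9.2296e-27) + (-1.01526e-25) + (-1.11678e-24) + (-1.22846e-23) + (-1.35131e-22) + (-1.48644e-21) + (-1.63508e-20) + (-1.79859e-19) + (-1.97845e-18) + (-2.39392e-16)
= -2.415683407e-16
Rounded to 6 significant figures: -2.41568e-16

-2.41568e-16


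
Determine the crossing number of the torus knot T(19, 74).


For a torus knot T(p, q) with gcd(p,q)=1,
the crossing number is min(p*(q-1), q*(p-1)).
p*(q-1) = 19*73 = 1387
q*(p-1) = 74*18 = 1332
min(1387, 1332) = 1332

1332


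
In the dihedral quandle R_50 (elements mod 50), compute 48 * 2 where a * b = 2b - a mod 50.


48 * 2 = 2*2 - 48 mod 50
= 4 - 48 mod 50
= -44 mod 50 = 6

6


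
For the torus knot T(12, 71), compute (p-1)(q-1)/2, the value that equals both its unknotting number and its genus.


For a torus knot T(p,q), both the unknotting number and genus equal (p-1)(q-1)/2.
= (12-1)(71-1)/2
= 11*70/2
= 770/2 = 385

385
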